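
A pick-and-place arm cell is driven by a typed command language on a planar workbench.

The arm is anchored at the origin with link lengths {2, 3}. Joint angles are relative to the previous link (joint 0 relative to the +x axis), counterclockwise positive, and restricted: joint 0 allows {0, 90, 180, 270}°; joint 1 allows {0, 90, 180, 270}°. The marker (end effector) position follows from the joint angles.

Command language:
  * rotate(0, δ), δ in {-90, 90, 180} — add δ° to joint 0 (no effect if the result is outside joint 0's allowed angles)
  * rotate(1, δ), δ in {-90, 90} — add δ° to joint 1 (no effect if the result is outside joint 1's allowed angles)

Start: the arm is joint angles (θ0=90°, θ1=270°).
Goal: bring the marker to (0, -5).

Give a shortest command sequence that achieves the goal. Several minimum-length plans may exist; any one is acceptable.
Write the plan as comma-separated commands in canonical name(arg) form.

t0: joint angles (θ0=90°, θ1=270°)
t=1 rotate(1, 90) ⇒ joint angles (θ0=90°, θ1=0°)
t=2 rotate(0, 180) ⇒ joint angles (θ0=270°, θ1=0°)
no 1-step plan works, so 2 is optimal.

rotate(1, 90), rotate(0, 180)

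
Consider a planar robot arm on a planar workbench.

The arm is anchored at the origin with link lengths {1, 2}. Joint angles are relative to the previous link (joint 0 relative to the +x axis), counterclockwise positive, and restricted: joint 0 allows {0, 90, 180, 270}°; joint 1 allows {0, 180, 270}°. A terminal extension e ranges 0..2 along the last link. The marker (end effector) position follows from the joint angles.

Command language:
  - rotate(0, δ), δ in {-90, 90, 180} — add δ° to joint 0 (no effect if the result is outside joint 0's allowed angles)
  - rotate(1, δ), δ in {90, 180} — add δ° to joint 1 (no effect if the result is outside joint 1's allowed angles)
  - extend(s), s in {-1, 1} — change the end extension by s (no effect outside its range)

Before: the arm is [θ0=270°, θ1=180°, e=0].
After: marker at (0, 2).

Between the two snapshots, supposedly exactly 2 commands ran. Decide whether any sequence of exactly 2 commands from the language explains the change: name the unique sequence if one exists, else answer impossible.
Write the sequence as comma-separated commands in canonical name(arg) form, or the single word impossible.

extend(-1), extend(1)

key: order matters: swapping extend(-1) and extend(1) lands elsewhere
t0: [θ0=270°, θ1=180°, e=0]
1. extend(-1) → [θ0=270°, θ1=180°, e=0]
2. extend(1) → [θ0=270°, θ1=180°, e=1]
no rival 2-sequence matches.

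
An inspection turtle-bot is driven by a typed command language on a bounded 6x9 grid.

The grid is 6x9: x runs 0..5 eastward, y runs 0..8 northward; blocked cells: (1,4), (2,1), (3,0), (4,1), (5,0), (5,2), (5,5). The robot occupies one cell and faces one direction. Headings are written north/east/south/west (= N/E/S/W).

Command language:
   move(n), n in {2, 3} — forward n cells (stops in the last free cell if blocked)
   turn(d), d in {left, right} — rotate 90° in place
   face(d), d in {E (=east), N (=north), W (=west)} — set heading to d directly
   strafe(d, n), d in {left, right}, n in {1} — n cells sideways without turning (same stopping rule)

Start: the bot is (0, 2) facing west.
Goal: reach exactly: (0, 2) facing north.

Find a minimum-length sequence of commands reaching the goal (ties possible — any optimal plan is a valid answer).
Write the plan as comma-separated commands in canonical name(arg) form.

t0: (0, 2) facing west
step 1 (turn(right)): (0, 2) facing north
nothing shorter than 1 reaches the goal.

turn(right)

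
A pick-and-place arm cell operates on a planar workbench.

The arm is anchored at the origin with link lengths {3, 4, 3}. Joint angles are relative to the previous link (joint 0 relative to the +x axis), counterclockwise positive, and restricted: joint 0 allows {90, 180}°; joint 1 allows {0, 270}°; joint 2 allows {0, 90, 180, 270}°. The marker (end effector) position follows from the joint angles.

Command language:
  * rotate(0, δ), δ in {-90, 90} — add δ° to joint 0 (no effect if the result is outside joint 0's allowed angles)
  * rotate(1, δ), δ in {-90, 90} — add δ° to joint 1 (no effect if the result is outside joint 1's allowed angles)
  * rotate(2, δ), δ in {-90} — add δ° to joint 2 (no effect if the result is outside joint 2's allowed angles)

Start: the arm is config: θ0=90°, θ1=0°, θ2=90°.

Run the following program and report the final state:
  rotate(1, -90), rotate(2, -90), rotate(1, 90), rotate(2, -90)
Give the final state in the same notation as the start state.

config: θ0=90°, θ1=0°, θ2=270°

start: config: θ0=90°, θ1=0°, θ2=90°
t=1 rotate(1, -90) ⇒ config: θ0=90°, θ1=270°, θ2=90°
t=2 rotate(2, -90) ⇒ config: θ0=90°, θ1=270°, θ2=0°
t=3 rotate(1, 90) ⇒ config: θ0=90°, θ1=0°, θ2=0°
t=4 rotate(2, -90) ⇒ config: θ0=90°, θ1=0°, θ2=270°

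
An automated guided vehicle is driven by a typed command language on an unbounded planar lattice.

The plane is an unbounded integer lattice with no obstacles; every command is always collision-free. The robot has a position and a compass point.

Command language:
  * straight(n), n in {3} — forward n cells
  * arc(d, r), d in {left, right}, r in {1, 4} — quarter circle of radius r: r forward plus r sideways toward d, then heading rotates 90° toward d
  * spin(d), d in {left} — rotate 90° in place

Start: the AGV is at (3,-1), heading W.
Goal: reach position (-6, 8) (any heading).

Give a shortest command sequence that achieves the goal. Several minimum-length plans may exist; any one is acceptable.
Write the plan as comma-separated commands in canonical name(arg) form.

from: at (3,-1), heading W
[1] after arc(right, 4): at (-1,3), heading N
[2] after arc(left, 1): at (-2,4), heading W
[3] after arc(right, 4): at (-6,8), heading N
no 2-step plan works, so 3 is optimal.

arc(right, 4), arc(left, 1), arc(right, 4)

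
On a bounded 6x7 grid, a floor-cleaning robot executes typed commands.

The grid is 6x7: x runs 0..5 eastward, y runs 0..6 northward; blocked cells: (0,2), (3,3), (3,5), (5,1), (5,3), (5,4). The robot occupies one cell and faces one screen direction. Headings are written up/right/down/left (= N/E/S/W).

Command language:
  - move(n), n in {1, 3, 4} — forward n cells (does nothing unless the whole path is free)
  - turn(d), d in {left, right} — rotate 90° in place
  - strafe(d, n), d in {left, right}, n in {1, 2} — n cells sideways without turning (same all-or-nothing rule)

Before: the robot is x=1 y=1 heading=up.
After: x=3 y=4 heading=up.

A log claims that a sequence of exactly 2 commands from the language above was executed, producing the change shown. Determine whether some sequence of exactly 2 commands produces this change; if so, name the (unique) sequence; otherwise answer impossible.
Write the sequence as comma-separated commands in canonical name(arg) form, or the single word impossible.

key: heading stays N — no command in the sequence turns
from: x=1 y=1 heading=up
step 1 (move(3)): x=1 y=4 heading=up
step 2 (strafe(right, 2)): x=3 y=4 heading=up
no other 2-command option fits: unique.

move(3), strafe(right, 2)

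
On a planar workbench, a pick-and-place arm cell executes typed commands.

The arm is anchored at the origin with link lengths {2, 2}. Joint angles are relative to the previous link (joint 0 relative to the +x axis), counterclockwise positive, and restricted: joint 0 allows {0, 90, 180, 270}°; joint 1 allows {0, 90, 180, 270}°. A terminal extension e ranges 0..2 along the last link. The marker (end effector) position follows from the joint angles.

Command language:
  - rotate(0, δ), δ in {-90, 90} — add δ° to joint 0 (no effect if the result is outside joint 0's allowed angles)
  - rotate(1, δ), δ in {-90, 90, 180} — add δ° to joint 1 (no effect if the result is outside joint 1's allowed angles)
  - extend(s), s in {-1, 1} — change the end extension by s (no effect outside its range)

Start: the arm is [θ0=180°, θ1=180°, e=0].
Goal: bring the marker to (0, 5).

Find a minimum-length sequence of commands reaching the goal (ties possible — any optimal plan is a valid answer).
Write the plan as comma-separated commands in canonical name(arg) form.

extend(1), rotate(0, -90), rotate(1, 180)

t0: [θ0=180°, θ1=180°, e=0]
step 1 (extend(1)): [θ0=180°, θ1=180°, e=1]
step 2 (rotate(0, -90)): [θ0=90°, θ1=180°, e=1]
step 3 (rotate(1, 180)): [θ0=90°, θ1=0°, e=1]
no 2-step plan works, so 3 is optimal.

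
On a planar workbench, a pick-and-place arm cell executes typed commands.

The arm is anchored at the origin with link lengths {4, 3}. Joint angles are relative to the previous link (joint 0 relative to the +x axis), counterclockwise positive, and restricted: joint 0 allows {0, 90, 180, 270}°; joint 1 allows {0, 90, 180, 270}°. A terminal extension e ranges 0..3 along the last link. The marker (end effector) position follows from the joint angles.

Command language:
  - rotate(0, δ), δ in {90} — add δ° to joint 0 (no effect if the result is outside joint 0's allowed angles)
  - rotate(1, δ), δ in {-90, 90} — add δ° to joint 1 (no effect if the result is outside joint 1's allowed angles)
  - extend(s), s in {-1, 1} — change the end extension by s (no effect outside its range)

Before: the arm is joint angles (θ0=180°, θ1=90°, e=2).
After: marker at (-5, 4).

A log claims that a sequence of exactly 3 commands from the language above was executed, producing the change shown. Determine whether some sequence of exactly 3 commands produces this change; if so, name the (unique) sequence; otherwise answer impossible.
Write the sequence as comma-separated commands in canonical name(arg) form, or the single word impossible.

rotate(0, 90), rotate(0, 90), rotate(0, 90)

initial: joint angles (θ0=180°, θ1=90°, e=2)
1. rotate(0, 90) → joint angles (θ0=270°, θ1=90°, e=2)
2. rotate(0, 90) → joint angles (θ0=0°, θ1=90°, e=2)
3. rotate(0, 90) → joint angles (θ0=90°, θ1=90°, e=2)
no other 3-command option fits: unique.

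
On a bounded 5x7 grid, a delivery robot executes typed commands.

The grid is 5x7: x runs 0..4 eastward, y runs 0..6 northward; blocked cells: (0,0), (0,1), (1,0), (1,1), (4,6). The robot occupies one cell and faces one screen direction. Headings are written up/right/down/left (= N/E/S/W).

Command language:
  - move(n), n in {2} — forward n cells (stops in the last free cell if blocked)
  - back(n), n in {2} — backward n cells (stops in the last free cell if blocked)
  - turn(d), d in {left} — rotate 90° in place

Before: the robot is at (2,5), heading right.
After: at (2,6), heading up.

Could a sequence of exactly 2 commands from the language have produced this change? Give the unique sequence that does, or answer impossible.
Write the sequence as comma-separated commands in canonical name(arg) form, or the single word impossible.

key: order matters: swapping turn(left) and move(2) lands elsewhere
begin: at (2,5), heading right
t=1 turn(left) ⇒ at (2,5), heading up
t=2 move(2) ⇒ at (2,6), heading up
no rival 2-sequence matches.

turn(left), move(2)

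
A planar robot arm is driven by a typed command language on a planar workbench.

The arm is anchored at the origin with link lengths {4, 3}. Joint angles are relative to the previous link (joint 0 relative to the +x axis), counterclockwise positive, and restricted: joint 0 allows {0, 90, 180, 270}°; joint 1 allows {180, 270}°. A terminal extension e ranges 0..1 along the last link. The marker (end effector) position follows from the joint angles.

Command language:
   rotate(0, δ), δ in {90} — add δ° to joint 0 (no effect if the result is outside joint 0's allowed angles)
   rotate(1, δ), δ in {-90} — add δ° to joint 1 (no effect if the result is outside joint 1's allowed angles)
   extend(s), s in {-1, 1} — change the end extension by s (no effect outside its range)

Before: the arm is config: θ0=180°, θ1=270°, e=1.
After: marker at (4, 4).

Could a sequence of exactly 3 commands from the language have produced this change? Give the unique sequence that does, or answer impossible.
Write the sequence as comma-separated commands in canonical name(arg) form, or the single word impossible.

initial: config: θ0=180°, θ1=270°, e=1
t=1 rotate(0, 90) ⇒ config: θ0=270°, θ1=270°, e=1
t=2 rotate(0, 90) ⇒ config: θ0=0°, θ1=270°, e=1
t=3 rotate(0, 90) ⇒ config: θ0=90°, θ1=270°, e=1
no rival 3-sequence matches.

rotate(0, 90), rotate(0, 90), rotate(0, 90)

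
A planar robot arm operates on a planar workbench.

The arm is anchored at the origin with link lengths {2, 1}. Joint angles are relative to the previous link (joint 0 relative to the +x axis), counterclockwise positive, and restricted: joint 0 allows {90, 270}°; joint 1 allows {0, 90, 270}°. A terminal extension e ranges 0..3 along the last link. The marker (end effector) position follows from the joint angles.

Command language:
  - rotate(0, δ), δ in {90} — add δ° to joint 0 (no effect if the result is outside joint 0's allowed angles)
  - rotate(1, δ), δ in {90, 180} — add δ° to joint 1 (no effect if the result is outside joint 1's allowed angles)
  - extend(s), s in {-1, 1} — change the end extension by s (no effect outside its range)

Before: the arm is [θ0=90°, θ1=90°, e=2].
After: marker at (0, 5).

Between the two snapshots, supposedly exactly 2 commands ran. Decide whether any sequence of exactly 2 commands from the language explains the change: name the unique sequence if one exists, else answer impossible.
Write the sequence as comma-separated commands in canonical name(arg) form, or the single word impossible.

key: order matters: swapping rotate(1, 180) and rotate(1, 90) lands elsewhere
initial: [θ0=90°, θ1=90°, e=2]
step 1 (rotate(1, 180)): [θ0=90°, θ1=270°, e=2]
step 2 (rotate(1, 90)): [θ0=90°, θ1=0°, e=2]
no rival 2-sequence matches.

rotate(1, 180), rotate(1, 90)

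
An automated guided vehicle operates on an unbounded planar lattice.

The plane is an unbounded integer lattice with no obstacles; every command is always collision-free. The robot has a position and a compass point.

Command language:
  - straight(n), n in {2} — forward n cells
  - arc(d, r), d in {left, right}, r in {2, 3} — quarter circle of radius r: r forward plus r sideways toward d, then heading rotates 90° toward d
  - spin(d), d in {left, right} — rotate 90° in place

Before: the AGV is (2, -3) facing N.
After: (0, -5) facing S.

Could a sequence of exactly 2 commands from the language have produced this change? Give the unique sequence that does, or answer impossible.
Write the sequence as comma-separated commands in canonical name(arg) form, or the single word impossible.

spin(left), arc(left, 2)

key: position moved to (0,-5) AND the heading swung to S — translation plus rotation needed
initial: (2, -3) facing N
1. spin(left) → (2, -3) facing W
2. arc(left, 2) → (0, -5) facing S
uniquely the one of 49 2-step routes that fits.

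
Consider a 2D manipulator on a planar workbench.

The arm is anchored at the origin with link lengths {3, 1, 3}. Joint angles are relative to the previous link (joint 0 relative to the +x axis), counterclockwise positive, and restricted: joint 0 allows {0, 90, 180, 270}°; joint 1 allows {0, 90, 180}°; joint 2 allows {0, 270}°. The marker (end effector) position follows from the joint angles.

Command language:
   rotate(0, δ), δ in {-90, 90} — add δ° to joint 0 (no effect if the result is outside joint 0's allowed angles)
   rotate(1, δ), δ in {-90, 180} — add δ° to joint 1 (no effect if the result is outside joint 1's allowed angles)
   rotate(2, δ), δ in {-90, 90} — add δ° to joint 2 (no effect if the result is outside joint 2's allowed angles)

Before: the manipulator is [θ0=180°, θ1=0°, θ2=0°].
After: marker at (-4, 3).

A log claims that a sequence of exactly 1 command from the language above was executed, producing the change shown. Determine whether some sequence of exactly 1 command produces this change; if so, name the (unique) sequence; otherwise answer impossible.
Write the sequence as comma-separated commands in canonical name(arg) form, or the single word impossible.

rotate(2, -90)

start: [θ0=180°, θ1=0°, θ2=0°]
[1] after rotate(2, -90): [θ0=180°, θ1=0°, θ2=270°]
no other 1-command option fits: unique.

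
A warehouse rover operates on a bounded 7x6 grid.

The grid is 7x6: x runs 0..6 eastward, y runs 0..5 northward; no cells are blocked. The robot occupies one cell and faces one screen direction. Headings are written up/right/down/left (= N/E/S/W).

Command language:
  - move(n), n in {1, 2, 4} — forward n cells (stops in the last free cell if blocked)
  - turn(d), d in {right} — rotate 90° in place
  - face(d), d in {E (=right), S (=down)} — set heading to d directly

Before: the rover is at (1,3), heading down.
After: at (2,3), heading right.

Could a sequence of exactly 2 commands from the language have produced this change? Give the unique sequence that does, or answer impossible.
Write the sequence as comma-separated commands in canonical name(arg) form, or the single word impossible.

face(E), move(1)

key: cell and facing (now E) both changed — the 2 commands mix motion and turning
begin: at (1,3), heading down
1. face(E) → at (1,3), heading right
2. move(1) → at (2,3), heading right
all 36 alternatives checked — unique.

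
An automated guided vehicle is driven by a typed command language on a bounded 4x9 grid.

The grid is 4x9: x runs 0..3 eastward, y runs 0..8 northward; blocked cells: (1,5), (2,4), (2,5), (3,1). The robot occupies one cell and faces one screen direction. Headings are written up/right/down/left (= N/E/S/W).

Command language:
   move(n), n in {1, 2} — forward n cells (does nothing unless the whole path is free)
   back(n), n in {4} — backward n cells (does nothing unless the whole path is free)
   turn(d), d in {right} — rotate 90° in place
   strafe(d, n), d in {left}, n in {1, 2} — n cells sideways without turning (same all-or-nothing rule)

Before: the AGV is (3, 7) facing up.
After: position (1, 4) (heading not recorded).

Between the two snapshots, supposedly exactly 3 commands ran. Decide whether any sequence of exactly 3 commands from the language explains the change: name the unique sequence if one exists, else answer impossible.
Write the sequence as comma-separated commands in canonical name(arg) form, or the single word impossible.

key: order matters: swapping back(4) and move(1) lands elsewhere
start: (3, 7) facing up
t=1 back(4) ⇒ (3, 3) facing up
t=2 strafe(left, 2) ⇒ (1, 3) facing up
t=3 move(1) ⇒ (1, 4) facing up
no rival 3-sequence matches.

back(4), strafe(left, 2), move(1)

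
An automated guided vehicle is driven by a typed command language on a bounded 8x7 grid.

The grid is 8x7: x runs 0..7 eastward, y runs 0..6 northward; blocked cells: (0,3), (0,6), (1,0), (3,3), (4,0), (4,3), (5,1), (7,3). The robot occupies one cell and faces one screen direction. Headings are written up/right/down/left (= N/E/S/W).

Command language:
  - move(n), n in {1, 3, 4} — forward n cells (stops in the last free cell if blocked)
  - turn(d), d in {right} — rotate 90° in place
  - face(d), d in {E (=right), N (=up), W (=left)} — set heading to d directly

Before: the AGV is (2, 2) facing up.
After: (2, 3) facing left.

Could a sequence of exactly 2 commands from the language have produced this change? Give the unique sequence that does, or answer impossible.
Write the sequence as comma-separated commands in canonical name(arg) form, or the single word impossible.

key: order matters: swapping move(1) and face(W) lands elsewhere
begin: (2, 2) facing up
step 1 (move(1)): (2, 3) facing up
step 2 (face(W)): (2, 3) facing left
uniquely the one of 49 2-step routes that fits.

move(1), face(W)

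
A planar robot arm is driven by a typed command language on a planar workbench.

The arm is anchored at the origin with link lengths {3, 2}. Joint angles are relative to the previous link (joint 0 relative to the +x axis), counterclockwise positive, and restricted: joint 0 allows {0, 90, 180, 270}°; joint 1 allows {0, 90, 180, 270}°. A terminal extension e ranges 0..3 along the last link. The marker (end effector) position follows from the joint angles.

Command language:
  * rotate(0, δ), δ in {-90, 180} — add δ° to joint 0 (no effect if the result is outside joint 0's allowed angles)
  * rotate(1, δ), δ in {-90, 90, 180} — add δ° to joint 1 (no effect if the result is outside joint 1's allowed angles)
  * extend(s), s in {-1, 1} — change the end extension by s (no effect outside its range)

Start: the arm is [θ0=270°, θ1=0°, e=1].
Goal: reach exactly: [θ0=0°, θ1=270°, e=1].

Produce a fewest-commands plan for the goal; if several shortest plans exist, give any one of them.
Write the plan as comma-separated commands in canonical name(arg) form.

rotate(1, -90), rotate(0, -90), rotate(0, 180)

initial: [θ0=270°, θ1=0°, e=1]
[1] after rotate(1, -90): [θ0=270°, θ1=270°, e=1]
[2] after rotate(0, -90): [θ0=180°, θ1=270°, e=1]
[3] after rotate(0, 180): [θ0=0°, θ1=270°, e=1]
minimal: 3 command(s), checked below 3.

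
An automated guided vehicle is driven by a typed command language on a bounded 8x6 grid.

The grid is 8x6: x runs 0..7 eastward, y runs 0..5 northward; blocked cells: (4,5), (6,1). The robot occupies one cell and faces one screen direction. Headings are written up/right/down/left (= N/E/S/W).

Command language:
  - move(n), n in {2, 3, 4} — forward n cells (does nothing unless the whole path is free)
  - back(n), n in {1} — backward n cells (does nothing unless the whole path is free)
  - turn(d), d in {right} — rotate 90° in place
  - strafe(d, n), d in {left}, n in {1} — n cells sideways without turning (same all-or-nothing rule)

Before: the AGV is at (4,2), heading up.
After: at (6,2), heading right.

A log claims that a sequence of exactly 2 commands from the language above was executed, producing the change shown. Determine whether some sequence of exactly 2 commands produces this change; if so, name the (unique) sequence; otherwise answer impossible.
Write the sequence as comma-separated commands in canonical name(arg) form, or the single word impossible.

key: cell and facing (now E) both changed — the 2 commands mix motion and turning
start: at (4,2), heading up
step 1 (turn(right)): at (4,2), heading right
step 2 (move(2)): at (6,2), heading right
no rival 2-sequence matches.

turn(right), move(2)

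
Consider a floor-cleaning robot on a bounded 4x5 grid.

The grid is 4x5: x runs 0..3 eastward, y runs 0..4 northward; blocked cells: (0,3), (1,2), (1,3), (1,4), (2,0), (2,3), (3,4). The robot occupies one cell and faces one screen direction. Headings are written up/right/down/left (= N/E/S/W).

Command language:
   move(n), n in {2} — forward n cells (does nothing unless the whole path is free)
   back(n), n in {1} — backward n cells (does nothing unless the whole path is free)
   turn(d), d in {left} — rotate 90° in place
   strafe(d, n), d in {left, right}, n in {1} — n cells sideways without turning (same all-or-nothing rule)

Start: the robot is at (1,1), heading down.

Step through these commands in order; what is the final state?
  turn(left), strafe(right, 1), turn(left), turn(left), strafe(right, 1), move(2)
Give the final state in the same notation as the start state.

at (1,1), heading left

t0: at (1,1), heading down
t=1 turn(left) ⇒ at (1,1), heading right
t=2 strafe(right, 1) ⇒ at (1,0), heading right
t=3 turn(left) ⇒ at (1,0), heading up
t=4 turn(left) ⇒ at (1,0), heading left
t=5 strafe(right, 1) ⇒ at (1,1), heading left
t=6 move(2) ⇒ at (1,1), heading left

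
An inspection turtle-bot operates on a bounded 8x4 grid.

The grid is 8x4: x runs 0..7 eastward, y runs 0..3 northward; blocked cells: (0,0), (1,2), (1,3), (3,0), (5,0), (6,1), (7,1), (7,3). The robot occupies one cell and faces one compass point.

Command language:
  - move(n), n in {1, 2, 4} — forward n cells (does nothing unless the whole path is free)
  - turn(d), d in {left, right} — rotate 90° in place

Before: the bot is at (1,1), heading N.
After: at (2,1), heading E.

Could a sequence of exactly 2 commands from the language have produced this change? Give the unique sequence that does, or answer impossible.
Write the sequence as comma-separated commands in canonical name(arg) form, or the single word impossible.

key: order matters: swapping turn(right) and move(1) lands elsewhere
from: at (1,1), heading N
t=1 turn(right) ⇒ at (1,1), heading E
t=2 move(1) ⇒ at (2,1), heading E
uniquely the one of 25 2-step routes that fits.

turn(right), move(1)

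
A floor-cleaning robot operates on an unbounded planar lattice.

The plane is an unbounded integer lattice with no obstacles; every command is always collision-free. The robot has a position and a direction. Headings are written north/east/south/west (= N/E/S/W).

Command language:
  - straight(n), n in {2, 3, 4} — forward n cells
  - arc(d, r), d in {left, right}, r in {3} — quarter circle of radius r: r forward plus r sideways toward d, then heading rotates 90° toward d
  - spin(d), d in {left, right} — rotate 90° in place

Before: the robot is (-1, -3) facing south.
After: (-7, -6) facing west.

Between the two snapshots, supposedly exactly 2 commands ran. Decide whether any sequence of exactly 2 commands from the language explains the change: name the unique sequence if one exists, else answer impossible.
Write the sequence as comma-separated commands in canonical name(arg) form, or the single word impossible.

key: order matters: swapping arc(right, 3) and straight(3) lands elsewhere
initial: (-1, -3) facing south
t=1 arc(right, 3) ⇒ (-4, -6) facing west
t=2 straight(3) ⇒ (-7, -6) facing west
no other 2-command option fits: unique.

arc(right, 3), straight(3)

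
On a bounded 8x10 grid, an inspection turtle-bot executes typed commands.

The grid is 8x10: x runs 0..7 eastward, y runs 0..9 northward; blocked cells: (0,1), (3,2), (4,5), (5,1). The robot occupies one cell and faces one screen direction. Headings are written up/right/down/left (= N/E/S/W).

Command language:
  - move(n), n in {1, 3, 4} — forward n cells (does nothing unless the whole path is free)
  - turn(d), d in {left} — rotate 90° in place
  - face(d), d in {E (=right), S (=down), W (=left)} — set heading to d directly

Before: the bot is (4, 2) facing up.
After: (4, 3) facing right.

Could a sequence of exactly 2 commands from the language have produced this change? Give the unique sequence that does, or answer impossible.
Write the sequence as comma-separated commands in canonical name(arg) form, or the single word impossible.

move(1), face(E)

key: order matters: swapping move(1) and face(E) lands elsewhere
t0: (4, 2) facing up
t=1 move(1) ⇒ (4, 3) facing up
t=2 face(E) ⇒ (4, 3) facing right
all 49 alternatives checked — unique.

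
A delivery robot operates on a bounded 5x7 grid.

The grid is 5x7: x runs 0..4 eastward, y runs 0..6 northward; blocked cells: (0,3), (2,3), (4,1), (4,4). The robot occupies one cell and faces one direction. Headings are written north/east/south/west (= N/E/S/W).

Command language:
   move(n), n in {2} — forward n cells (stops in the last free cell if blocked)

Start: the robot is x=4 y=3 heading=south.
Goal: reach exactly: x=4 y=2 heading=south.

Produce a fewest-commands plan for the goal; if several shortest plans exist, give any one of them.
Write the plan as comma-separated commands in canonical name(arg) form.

start: x=4 y=3 heading=south
1. move(2) → x=4 y=2 heading=south
shorter routes all fall short; 1 is best.

move(2)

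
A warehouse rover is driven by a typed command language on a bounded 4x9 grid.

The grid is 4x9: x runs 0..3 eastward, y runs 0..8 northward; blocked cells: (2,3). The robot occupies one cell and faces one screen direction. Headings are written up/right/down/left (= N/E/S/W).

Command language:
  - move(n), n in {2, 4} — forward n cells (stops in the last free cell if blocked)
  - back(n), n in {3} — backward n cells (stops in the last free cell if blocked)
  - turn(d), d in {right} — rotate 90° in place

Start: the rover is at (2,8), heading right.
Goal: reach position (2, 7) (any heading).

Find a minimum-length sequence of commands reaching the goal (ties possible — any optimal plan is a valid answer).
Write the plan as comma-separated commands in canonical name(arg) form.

initial: at (2,8), heading right
step 1 (turn(right)): at (2,8), heading down
step 2 (move(4)): at (2,4), heading down
step 3 (back(3)): at (2,7), heading down
no 2-step plan works, so 3 is optimal.

turn(right), move(4), back(3)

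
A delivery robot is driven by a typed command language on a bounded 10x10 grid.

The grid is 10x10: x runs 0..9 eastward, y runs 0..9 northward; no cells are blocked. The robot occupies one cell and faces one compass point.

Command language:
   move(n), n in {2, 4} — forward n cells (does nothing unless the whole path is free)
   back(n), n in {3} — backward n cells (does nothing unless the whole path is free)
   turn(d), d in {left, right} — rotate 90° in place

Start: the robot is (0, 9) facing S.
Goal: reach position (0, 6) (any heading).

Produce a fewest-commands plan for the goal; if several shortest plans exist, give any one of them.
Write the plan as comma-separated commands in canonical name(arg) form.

move(2), move(4), back(3)

from: (0, 9) facing S
step 1 (move(2)): (0, 7) facing S
step 2 (move(4)): (0, 3) facing S
step 3 (back(3)): (0, 6) facing S
minimal: 3 command(s), checked below 3.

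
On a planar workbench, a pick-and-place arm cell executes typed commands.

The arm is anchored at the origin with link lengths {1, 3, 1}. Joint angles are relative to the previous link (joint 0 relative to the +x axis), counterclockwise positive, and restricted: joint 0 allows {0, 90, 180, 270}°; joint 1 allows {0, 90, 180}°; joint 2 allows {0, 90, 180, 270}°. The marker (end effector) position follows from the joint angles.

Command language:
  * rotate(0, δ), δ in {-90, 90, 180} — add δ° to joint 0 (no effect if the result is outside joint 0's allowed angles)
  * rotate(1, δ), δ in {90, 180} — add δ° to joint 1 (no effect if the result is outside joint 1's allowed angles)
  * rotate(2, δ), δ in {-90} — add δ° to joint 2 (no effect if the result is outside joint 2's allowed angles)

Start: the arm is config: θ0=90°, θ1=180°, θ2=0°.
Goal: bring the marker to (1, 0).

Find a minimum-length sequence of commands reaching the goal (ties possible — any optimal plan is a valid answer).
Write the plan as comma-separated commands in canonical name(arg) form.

start: config: θ0=90°, θ1=180°, θ2=0°
step 1 (rotate(2, -90)): config: θ0=90°, θ1=180°, θ2=270°
step 2 (rotate(2, -90)): config: θ0=90°, θ1=180°, θ2=180°
step 3 (rotate(0, 90)): config: θ0=180°, θ1=180°, θ2=180°
no 2-step plan works, so 3 is optimal.

rotate(2, -90), rotate(2, -90), rotate(0, 90)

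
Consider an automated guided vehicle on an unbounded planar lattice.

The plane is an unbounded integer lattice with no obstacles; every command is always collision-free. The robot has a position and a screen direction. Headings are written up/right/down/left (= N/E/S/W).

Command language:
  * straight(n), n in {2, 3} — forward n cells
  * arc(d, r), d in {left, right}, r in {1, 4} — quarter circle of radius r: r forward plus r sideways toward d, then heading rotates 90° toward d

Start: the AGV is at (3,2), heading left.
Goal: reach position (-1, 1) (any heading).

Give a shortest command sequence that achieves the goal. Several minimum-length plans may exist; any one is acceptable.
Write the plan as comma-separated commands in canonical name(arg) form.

straight(3), arc(left, 1)

start: at (3,2), heading left
step 1 (straight(3)): at (0,2), heading left
step 2 (arc(left, 1)): at (-1,1), heading down
no 1-step plan works, so 2 is optimal.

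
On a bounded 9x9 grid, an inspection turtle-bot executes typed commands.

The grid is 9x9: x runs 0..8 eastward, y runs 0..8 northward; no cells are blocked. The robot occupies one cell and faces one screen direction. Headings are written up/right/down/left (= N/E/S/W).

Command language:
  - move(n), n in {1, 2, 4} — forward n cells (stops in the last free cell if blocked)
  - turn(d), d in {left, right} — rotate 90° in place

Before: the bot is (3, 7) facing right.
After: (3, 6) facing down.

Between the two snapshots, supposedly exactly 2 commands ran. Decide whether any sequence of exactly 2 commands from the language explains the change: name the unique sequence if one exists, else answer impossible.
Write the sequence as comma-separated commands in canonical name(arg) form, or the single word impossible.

key: cell and facing (now S) both changed — the 2 commands mix motion and turning
begin: (3, 7) facing right
t=1 turn(right) ⇒ (3, 7) facing down
t=2 move(1) ⇒ (3, 6) facing down
uniquely the one of 25 2-step routes that fits.

turn(right), move(1)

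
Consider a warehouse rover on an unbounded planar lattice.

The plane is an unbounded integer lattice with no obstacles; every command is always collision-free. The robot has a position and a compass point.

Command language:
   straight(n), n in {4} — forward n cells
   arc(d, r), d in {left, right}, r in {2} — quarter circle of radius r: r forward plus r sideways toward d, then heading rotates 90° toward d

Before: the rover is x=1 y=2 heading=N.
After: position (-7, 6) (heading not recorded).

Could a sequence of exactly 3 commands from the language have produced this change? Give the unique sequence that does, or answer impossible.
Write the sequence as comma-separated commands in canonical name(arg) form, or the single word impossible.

arc(left, 2), straight(4), arc(right, 2)

key: running arc(right, 2) before arc(left, 2) would end elsewhere — order is forced
initial: x=1 y=2 heading=N
step 1 (arc(left, 2)): x=-1 y=4 heading=W
step 2 (straight(4)): x=-5 y=4 heading=W
step 3 (arc(right, 2)): x=-7 y=6 heading=N
no rival 3-sequence matches.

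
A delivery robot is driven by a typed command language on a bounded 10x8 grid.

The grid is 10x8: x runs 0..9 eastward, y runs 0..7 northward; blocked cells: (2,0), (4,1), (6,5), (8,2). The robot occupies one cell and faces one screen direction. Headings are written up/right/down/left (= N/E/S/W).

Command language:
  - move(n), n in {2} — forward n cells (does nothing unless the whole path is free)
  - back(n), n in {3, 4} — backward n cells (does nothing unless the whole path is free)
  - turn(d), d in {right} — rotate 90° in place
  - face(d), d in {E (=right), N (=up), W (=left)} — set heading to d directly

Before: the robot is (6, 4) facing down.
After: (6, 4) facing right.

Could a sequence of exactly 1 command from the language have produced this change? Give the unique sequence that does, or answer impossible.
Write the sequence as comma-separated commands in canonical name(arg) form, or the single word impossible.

key: parked at (6,4) the whole time — nothing moves the robot
start: (6, 4) facing down
[1] after face(E): (6, 4) facing right
no other 1-command option fits: unique.

face(E)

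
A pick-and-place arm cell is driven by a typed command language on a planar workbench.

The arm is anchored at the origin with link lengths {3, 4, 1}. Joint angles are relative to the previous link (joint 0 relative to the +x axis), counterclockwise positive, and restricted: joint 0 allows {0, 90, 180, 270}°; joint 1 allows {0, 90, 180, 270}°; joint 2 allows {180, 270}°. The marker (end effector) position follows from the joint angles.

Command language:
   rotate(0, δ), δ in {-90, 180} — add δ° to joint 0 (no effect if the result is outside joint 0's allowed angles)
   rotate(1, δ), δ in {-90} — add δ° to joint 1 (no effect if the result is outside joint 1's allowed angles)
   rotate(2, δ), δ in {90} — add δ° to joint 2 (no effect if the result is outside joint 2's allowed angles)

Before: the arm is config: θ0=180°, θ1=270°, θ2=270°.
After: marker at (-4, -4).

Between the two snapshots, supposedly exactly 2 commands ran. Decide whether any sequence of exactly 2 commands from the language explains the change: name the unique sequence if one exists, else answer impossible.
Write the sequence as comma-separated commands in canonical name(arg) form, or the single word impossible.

from: config: θ0=180°, θ1=270°, θ2=270°
t=1 rotate(1, -90) ⇒ config: θ0=180°, θ1=180°, θ2=270°
t=2 rotate(1, -90) ⇒ config: θ0=180°, θ1=90°, θ2=270°
all 16 alternatives checked — unique.

rotate(1, -90), rotate(1, -90)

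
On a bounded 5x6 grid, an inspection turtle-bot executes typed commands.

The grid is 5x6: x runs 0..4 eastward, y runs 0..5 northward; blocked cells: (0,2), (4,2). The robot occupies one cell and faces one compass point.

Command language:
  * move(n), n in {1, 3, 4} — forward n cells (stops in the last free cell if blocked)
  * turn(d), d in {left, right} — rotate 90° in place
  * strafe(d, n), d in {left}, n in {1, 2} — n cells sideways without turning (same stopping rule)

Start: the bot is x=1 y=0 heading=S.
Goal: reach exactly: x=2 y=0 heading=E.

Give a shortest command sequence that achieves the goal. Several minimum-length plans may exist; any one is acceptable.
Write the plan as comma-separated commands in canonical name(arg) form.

begin: x=1 y=0 heading=S
[1] after turn(left): x=1 y=0 heading=E
[2] after move(1): x=2 y=0 heading=E
minimal: 2 command(s), checked below 2.

turn(left), move(1)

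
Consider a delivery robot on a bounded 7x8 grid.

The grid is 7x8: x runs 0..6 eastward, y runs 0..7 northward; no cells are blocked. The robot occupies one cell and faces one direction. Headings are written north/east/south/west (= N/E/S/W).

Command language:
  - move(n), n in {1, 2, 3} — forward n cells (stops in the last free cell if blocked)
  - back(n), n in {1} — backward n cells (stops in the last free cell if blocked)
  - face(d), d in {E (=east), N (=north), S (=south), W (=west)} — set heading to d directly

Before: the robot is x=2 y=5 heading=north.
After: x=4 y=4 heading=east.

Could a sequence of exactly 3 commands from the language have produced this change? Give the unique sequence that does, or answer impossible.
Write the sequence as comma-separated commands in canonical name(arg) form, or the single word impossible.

key: order matters: swapping back(1) and move(2) lands elsewhere
from: x=2 y=5 heading=north
step 1 (back(1)): x=2 y=4 heading=north
step 2 (face(E)): x=2 y=4 heading=east
step 3 (move(2)): x=4 y=4 heading=east
no other 3-command option fits: unique.

back(1), face(E), move(2)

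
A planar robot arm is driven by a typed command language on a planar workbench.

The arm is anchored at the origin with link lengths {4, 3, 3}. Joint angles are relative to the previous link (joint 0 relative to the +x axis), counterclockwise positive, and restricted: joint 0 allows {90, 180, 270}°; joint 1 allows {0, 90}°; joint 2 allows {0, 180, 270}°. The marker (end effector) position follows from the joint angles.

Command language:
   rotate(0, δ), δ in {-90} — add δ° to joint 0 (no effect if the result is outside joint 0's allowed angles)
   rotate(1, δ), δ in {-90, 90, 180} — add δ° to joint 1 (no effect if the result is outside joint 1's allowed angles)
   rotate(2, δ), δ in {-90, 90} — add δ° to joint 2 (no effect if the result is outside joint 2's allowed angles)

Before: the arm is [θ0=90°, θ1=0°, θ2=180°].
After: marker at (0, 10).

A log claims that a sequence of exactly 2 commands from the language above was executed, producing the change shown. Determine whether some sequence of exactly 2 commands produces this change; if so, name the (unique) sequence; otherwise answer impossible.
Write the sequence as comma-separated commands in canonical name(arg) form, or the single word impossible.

rotate(2, 90), rotate(2, 90)

t0: [θ0=90°, θ1=0°, θ2=180°]
[1] after rotate(2, 90): [θ0=90°, θ1=0°, θ2=270°]
[2] after rotate(2, 90): [θ0=90°, θ1=0°, θ2=0°]
uniquely the one of 36 2-step routes that fits.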